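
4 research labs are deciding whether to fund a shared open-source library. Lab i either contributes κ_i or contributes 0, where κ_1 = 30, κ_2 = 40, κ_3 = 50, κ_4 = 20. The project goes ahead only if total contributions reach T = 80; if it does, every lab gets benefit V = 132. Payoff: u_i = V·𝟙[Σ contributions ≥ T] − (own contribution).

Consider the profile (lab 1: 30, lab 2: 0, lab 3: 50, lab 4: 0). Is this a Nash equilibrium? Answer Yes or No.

Total = 80 ≥ 80: provided.
Lab 1 (pledges 30, payoff 102): dropping to 0 → total 50, payoff 0. No gain.
Lab 2 (pledges 0, payoff 132): pledging 40 → total 120, payoff 92. No gain.
Lab 3 (pledges 50, payoff 82): dropping to 0 → total 30, payoff 0. No gain.
Lab 4 (pledges 0, payoff 132): pledging 20 → total 100, payoff 112. No gain.

Yes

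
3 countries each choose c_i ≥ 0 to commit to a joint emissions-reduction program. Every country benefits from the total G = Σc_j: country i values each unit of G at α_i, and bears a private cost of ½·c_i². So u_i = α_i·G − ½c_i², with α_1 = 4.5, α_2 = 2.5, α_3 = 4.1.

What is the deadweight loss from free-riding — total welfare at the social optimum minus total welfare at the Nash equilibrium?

83.26

Country i's FOC: ∂u_i/∂c_i = α_i − c_i = 0, so c_i* = α_i.
NE contributions = (4.5, 2.5, 4.1); G = 11.1.
W^NE = (Σα)·G − ½Σα_i² = 11.1² − ½·43.31 = 101.555.
Planner sets c_i = Σα_j = 11.1 for every i, so G^SO = 3·11.1 = 33.3.
W^SO = (Σα)·G^SO − ½·3·(Σα)² = (3/2)·11.1² = 184.815.
Deadweight loss = W^SO − W^NE = 83.26.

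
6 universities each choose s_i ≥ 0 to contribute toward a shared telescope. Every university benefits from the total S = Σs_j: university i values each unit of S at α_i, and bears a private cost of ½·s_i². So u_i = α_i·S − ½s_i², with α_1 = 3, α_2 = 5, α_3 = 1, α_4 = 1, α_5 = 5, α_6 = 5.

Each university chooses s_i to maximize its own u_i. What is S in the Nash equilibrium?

20

University i's FOC: ∂u_i/∂s_i = α_i − s_i = 0, so s_i* = α_i.
NE contributions = (3, 5, 1, 1, 5, 5); S = 20.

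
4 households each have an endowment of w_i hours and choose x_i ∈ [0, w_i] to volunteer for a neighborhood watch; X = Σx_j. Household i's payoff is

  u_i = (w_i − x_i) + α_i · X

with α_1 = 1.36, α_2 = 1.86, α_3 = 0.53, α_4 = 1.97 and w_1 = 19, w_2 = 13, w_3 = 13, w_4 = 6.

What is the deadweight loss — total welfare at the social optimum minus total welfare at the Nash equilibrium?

61.36

∂u_i/∂x_i = α_i − 1, so household i contributes w_i if α_i > 1, else 0.
α_i > 1 for i ∈ {1, 2, 4}; NE contributions (19, 13, 0, 6), X = 38.
W^NE = Σw_i − X^NE + (Σα_i)·X^NE = 51 + 4.72·38 = 230.36.
Planner: ∂(Σu_j)/∂x_i = Σα_j − 1 = 4.72 > 0, so everyone contributes w_i; X^SO = 51, W^SO = 51 + 4.72·51 = 291.72.
Deadweight loss = 61.36.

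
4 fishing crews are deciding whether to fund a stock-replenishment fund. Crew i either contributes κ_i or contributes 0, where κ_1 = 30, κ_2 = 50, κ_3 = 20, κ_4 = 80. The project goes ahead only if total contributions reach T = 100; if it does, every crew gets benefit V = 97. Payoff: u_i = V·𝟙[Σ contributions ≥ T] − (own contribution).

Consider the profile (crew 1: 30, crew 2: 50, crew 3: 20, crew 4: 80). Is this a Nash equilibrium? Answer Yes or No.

Total = 180 ≥ 100: provided.
Crew 1 (pledges 30, payoff 67): dropping to 0 → total 150, payoff 97. Profitable deviation.

No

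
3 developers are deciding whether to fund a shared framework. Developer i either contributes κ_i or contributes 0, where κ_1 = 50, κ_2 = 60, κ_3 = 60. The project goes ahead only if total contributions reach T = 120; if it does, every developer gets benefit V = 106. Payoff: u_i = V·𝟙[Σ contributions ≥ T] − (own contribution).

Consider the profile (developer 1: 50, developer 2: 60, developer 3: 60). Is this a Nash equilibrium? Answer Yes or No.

No

Total = 170 ≥ 120: provided.
Developer 1 (pledges 50, payoff 56): dropping to 0 → total 120, payoff 106. Profitable deviation.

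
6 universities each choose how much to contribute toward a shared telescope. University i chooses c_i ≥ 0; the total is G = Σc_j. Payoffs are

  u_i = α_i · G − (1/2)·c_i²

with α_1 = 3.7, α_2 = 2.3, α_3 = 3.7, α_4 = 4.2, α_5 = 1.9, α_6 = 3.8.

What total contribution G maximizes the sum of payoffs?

Planner FOC: ∂(Σu_j)/∂c_i = (Σα_j) − c_i = 0, so c_i^SO = Σα_j = 19.6 for every i; G^SO = 117.6.

117.6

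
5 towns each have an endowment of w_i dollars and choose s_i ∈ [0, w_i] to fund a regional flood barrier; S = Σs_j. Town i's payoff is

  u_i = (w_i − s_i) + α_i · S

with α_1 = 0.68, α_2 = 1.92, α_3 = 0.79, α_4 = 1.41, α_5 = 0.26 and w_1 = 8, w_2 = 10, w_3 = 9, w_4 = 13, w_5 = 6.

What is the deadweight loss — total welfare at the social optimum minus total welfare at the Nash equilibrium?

93.38

∂u_i/∂s_i = α_i − 1, so town i contributes w_i if α_i > 1, else 0.
α_i > 1 for i ∈ {2, 4}; NE contributions (0, 10, 0, 13, 0), S = 23.
W^NE = Σw_i − S^NE + (Σα_i)·S^NE = 46 + 4.06·23 = 139.38.
Planner: ∂(Σu_j)/∂s_i = Σα_j − 1 = 4.06 > 0, so everyone contributes w_i; S^SO = 46, W^SO = 46 + 4.06·46 = 232.76.
Deadweight loss = 93.38.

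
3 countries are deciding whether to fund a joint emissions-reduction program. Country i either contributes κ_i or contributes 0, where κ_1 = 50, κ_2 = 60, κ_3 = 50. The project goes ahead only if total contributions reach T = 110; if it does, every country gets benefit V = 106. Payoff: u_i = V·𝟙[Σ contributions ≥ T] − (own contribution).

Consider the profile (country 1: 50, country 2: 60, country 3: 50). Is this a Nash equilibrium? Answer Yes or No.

Total = 160 ≥ 110: provided.
Country 1 (pledges 50, payoff 56): dropping to 0 → total 110, payoff 106. Profitable deviation.

No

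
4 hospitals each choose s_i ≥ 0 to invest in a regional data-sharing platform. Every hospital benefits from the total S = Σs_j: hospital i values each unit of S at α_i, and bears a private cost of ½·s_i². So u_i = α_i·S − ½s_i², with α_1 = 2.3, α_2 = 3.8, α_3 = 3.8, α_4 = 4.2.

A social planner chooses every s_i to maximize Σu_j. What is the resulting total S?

Planner FOC: ∂(Σu_j)/∂s_i = (Σα_j) − s_i = 0, so s_i^SO = Σα_j = 14.1 for every i; S^SO = 56.4.

56.4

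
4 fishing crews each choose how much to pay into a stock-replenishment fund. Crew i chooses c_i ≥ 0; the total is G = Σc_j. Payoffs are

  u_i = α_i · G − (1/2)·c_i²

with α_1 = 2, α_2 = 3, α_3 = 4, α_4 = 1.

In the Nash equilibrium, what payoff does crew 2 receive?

25.5

Crew i's FOC: ∂u_i/∂c_i = α_i − c_i = 0, so c_i* = α_i.
NE contributions = (2, 3, 4, 1); G = 10.
u_2 = α_2·G − ½·(c_2)² = 3·10 − ½·3² = 25.5.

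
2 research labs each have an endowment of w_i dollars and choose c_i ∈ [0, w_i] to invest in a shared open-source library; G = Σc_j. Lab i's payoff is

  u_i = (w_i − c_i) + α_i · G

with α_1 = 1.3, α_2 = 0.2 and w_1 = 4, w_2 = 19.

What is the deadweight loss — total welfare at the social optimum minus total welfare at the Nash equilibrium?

∂u_i/∂c_i = α_i − 1, so lab i contributes w_i if α_i > 1, else 0.
α_i > 1 for i ∈ {1}; NE contributions (4, 0), G = 4.
W^NE = Σw_i − G^NE + (Σα_i)·G^NE = 23 + 0.5·4 = 25.
Planner: ∂(Σu_j)/∂c_i = Σα_j − 1 = 0.5 > 0, so everyone contributes w_i; G^SO = 23, W^SO = 23 + 0.5·23 = 34.5.
Deadweight loss = 9.5.

9.5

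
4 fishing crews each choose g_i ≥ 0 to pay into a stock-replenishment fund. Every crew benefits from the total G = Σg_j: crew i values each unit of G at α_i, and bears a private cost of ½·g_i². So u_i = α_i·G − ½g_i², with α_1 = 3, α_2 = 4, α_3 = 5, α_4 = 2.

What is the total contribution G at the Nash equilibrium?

14

Crew i's FOC: ∂u_i/∂g_i = α_i − g_i = 0, so g_i* = α_i.
NE contributions = (3, 4, 5, 2); G = 14.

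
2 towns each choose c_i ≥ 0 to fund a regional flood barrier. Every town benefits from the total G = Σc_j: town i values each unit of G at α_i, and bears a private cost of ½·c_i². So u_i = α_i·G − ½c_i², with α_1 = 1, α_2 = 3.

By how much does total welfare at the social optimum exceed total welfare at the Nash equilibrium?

Town i's FOC: ∂u_i/∂c_i = α_i − c_i = 0, so c_i* = α_i.
NE contributions = (1, 3); G = 4.
W^NE = (Σα)·G − ½Σα_i² = 4² − ½·10 = 11.
Planner sets c_i = Σα_j = 4 for every i, so G^SO = 2·4 = 8.
W^SO = (Σα)·G^SO − ½·2·(Σα)² = (2/2)·4² = 16.
Deadweight loss = W^SO − W^NE = 5.

5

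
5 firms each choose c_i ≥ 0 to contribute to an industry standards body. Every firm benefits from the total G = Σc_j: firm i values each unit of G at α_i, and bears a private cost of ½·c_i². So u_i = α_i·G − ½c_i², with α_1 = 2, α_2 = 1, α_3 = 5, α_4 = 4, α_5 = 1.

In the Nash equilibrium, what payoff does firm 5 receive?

12.5

Firm i's FOC: ∂u_i/∂c_i = α_i − c_i = 0, so c_i* = α_i.
NE contributions = (2, 1, 5, 4, 1); G = 13.
u_5 = α_5·G − ½·(c_5)² = 1·13 − ½·1² = 12.5.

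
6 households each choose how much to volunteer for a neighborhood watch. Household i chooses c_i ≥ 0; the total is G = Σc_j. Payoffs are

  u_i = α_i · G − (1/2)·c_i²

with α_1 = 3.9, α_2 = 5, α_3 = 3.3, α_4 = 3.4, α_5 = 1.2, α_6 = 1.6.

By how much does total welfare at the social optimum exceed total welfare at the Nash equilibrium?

Household i's FOC: ∂u_i/∂c_i = α_i − c_i = 0, so c_i* = α_i.
NE contributions = (3.9, 5, 3.3, 3.4, 1.2, 1.6); G = 18.4.
W^NE = (Σα)·G − ½Σα_i² = 18.4² − ½·66.66 = 305.23.
Planner sets c_i = Σα_j = 18.4 for every i, so G^SO = 6·18.4 = 110.4.
W^SO = (Σα)·G^SO − ½·6·(Σα)² = (6/2)·18.4² = 1015.68.
Deadweight loss = W^SO − W^NE = 710.45.

710.45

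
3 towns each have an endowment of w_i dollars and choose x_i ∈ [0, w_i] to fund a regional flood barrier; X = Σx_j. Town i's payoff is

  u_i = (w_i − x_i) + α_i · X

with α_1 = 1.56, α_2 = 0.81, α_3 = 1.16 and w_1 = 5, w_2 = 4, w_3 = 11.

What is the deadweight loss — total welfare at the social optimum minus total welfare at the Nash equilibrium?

10.12

∂u_i/∂x_i = α_i − 1, so town i contributes w_i if α_i > 1, else 0.
α_i > 1 for i ∈ {1, 3}; NE contributions (5, 0, 11), X = 16.
W^NE = Σw_i − X^NE + (Σα_i)·X^NE = 20 + 2.53·16 = 60.48.
Planner: ∂(Σu_j)/∂x_i = Σα_j − 1 = 2.53 > 0, so everyone contributes w_i; X^SO = 20, W^SO = 20 + 2.53·20 = 70.6.
Deadweight loss = 10.12.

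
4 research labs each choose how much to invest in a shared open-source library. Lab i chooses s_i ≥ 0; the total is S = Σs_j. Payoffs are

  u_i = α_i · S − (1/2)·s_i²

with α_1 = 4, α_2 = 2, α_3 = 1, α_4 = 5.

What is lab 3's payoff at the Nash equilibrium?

11.5

Lab i's FOC: ∂u_i/∂s_i = α_i − s_i = 0, so s_i* = α_i.
NE contributions = (4, 2, 1, 5); S = 12.
u_3 = α_3·S − ½·(s_3)² = 1·12 − ½·1² = 11.5.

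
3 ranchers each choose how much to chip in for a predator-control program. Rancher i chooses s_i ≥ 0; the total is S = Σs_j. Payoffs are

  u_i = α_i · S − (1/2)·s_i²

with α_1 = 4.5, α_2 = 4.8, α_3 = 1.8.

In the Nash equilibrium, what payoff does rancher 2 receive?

41.76

Rancher i's FOC: ∂u_i/∂s_i = α_i − s_i = 0, so s_i* = α_i.
NE contributions = (4.5, 4.8, 1.8); S = 11.1.
u_2 = α_2·S − ½·(s_2)² = 4.8·11.1 − ½·4.8² = 41.76.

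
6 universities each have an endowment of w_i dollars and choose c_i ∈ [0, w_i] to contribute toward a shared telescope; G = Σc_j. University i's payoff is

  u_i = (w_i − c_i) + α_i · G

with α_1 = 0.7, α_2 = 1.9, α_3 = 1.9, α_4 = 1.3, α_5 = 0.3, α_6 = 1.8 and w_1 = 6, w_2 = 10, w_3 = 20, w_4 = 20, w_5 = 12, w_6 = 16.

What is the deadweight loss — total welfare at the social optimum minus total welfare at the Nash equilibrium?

124.2

∂u_i/∂c_i = α_i − 1, so university i contributes w_i if α_i > 1, else 0.
α_i > 1 for i ∈ {2, 3, 4, 6}; NE contributions (0, 10, 20, 20, 0, 16), G = 66.
W^NE = Σw_i − G^NE + (Σα_i)·G^NE = 84 + 6.9·66 = 539.4.
Planner: ∂(Σu_j)/∂c_i = Σα_j − 1 = 6.9 > 0, so everyone contributes w_i; G^SO = 84, W^SO = 84 + 6.9·84 = 663.6.
Deadweight loss = 124.2.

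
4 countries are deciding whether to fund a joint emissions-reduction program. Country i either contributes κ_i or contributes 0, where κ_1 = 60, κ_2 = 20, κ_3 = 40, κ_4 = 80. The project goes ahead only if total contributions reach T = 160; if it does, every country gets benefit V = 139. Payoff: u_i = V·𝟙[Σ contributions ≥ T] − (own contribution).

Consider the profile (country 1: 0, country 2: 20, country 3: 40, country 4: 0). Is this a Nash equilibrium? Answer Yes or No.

No

Total = 60 < 160: not provided.
Country 1 (pledges 0, payoff 0): pledging 60 → total 120, payoff -60. No gain.
Country 2 (pledges 20, payoff -20): dropping to 0 → total 40, payoff 0. Profitable deviation.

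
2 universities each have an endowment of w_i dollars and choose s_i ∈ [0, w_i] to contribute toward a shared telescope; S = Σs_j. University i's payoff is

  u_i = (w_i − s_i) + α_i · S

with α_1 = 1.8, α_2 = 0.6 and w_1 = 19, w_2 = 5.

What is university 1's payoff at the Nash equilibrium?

34.2

∂u_i/∂s_i = α_i − 1, so university i contributes w_i if α_i > 1, else 0.
α_i > 1 for i ∈ {1}; NE contributions (19, 0), S = 19.
u_1 = (19 − 19) + 1.8·19 = 34.2.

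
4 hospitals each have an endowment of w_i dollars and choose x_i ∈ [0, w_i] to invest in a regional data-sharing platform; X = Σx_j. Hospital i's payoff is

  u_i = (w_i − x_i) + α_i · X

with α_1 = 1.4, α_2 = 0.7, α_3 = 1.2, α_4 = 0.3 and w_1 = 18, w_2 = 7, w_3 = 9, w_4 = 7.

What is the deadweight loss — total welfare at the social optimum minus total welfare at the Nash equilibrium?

36.4

∂u_i/∂x_i = α_i − 1, so hospital i contributes w_i if α_i > 1, else 0.
α_i > 1 for i ∈ {1, 3}; NE contributions (18, 0, 9, 0), X = 27.
W^NE = Σw_i − X^NE + (Σα_i)·X^NE = 41 + 2.6·27 = 111.2.
Planner: ∂(Σu_j)/∂x_i = Σα_j − 1 = 2.6 > 0, so everyone contributes w_i; X^SO = 41, W^SO = 41 + 2.6·41 = 147.6.
Deadweight loss = 36.4.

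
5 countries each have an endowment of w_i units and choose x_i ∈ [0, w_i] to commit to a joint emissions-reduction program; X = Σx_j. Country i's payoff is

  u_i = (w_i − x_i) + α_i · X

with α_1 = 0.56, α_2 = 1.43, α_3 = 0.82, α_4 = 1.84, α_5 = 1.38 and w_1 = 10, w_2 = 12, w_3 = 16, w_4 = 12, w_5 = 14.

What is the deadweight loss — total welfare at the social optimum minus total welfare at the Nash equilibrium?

130.78

∂u_i/∂x_i = α_i − 1, so country i contributes w_i if α_i > 1, else 0.
α_i > 1 for i ∈ {2, 4, 5}; NE contributions (0, 12, 0, 12, 14), X = 38.
W^NE = Σw_i − X^NE + (Σα_i)·X^NE = 64 + 5.03·38 = 255.14.
Planner: ∂(Σu_j)/∂x_i = Σα_j − 1 = 5.03 > 0, so everyone contributes w_i; X^SO = 64, W^SO = 64 + 5.03·64 = 385.92.
Deadweight loss = 130.78.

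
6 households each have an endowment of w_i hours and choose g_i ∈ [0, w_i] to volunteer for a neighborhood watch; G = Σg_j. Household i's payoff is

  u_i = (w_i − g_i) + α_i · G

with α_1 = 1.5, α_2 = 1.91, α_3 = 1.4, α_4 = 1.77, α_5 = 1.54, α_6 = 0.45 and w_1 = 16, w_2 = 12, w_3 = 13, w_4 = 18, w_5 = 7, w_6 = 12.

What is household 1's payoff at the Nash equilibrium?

∂u_i/∂g_i = α_i − 1, so household i contributes w_i if α_i > 1, else 0.
α_i > 1 for i ∈ {1, 2, 3, 4, 5}; NE contributions (16, 12, 13, 18, 7, 0), G = 66.
u_1 = (16 − 16) + 1.5·66 = 99.

99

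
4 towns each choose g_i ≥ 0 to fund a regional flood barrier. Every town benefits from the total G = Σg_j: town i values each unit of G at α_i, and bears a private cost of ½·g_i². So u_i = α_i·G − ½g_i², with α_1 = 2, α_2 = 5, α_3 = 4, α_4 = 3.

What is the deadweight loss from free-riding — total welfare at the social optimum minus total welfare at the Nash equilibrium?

223

Town i's FOC: ∂u_i/∂g_i = α_i − g_i = 0, so g_i* = α_i.
NE contributions = (2, 5, 4, 3); G = 14.
W^NE = (Σα)·G − ½Σα_i² = 14² − ½·54 = 169.
Planner sets g_i = Σα_j = 14 for every i, so G^SO = 4·14 = 56.
W^SO = (Σα)·G^SO − ½·4·(Σα)² = (4/2)·14² = 392.
Deadweight loss = W^SO − W^NE = 223.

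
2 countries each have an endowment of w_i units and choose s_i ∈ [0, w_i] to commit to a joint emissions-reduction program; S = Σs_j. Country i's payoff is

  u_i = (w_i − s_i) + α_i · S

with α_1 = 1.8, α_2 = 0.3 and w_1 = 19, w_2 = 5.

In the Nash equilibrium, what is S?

∂u_i/∂s_i = α_i − 1, so country i contributes w_i if α_i > 1, else 0.
α_i > 1 for i ∈ {1}; NE contributions (19, 0), S = 19.

19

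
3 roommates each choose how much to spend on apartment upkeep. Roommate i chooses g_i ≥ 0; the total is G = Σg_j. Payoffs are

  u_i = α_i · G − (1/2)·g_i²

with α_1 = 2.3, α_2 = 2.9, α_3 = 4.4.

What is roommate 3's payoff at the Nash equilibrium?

Roommate i's FOC: ∂u_i/∂g_i = α_i − g_i = 0, so g_i* = α_i.
NE contributions = (2.3, 2.9, 4.4); G = 9.6.
u_3 = α_3·G − ½·(g_3)² = 4.4·9.6 − ½·4.4² = 32.56.

32.56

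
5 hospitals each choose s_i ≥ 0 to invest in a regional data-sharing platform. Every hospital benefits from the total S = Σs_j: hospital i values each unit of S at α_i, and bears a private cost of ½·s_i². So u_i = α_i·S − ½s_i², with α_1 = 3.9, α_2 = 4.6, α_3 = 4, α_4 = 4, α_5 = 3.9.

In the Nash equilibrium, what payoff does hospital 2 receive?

83.26

Hospital i's FOC: ∂u_i/∂s_i = α_i − s_i = 0, so s_i* = α_i.
NE contributions = (3.9, 4.6, 4, 4, 3.9); S = 20.4.
u_2 = α_2·S − ½·(s_2)² = 4.6·20.4 − ½·4.6² = 83.26.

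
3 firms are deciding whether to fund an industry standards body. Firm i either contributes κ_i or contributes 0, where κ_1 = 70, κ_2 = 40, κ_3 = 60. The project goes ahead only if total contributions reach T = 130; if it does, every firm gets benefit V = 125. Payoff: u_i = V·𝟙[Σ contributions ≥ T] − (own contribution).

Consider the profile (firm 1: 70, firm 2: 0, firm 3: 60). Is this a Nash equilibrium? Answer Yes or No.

Yes

Total = 130 ≥ 130: provided.
Firm 1 (pledges 70, payoff 55): dropping to 0 → total 60, payoff 0. No gain.
Firm 2 (pledges 0, payoff 125): pledging 40 → total 170, payoff 85. No gain.
Firm 3 (pledges 60, payoff 65): dropping to 0 → total 70, payoff 0. No gain.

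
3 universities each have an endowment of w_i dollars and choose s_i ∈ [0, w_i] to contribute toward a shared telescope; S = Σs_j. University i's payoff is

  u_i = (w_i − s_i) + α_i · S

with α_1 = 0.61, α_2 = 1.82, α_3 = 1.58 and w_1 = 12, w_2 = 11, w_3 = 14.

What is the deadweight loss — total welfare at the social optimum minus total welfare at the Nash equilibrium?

36.12

∂u_i/∂s_i = α_i − 1, so university i contributes w_i if α_i > 1, else 0.
α_i > 1 for i ∈ {2, 3}; NE contributions (0, 11, 14), S = 25.
W^NE = Σw_i − S^NE + (Σα_i)·S^NE = 37 + 3.01·25 = 112.25.
Planner: ∂(Σu_j)/∂s_i = Σα_j − 1 = 3.01 > 0, so everyone contributes w_i; S^SO = 37, W^SO = 37 + 3.01·37 = 148.37.
Deadweight loss = 36.12.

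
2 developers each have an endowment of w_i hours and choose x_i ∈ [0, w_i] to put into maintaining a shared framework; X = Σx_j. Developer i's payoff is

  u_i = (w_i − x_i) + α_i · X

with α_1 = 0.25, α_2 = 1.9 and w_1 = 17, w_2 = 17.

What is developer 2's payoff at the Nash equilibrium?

32.3

∂u_i/∂x_i = α_i − 1, so developer i contributes w_i if α_i > 1, else 0.
α_i > 1 for i ∈ {2}; NE contributions (0, 17), X = 17.
u_2 = (17 − 17) + 1.9·17 = 32.3.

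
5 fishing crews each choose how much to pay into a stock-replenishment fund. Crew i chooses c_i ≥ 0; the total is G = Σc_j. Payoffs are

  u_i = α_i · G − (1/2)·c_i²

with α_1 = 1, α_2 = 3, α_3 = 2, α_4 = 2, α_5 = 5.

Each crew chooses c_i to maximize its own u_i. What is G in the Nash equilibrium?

Crew i's FOC: ∂u_i/∂c_i = α_i − c_i = 0, so c_i* = α_i.
NE contributions = (1, 3, 2, 2, 5); G = 13.

13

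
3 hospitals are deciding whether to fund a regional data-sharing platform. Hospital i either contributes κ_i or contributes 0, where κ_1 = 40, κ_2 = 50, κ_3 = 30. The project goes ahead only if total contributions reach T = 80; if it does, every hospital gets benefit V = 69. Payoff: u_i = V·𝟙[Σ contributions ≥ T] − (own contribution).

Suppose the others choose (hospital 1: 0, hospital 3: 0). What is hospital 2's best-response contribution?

Others' total = 0. Even contributing 50 gives 50 < 80: no benefit either way.
Best response: 0.

0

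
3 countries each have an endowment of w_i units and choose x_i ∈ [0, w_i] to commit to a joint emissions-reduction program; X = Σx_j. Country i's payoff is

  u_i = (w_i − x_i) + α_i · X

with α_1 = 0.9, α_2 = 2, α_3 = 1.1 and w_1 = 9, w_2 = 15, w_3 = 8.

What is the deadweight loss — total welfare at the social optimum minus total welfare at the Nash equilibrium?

∂u_i/∂x_i = α_i − 1, so country i contributes w_i if α_i > 1, else 0.
α_i > 1 for i ∈ {2, 3}; NE contributions (0, 15, 8), X = 23.
W^NE = Σw_i − X^NE + (Σα_i)·X^NE = 32 + 3·23 = 101.
Planner: ∂(Σu_j)/∂x_i = Σα_j − 1 = 3 > 0, so everyone contributes w_i; X^SO = 32, W^SO = 32 + 3·32 = 128.
Deadweight loss = 27.

27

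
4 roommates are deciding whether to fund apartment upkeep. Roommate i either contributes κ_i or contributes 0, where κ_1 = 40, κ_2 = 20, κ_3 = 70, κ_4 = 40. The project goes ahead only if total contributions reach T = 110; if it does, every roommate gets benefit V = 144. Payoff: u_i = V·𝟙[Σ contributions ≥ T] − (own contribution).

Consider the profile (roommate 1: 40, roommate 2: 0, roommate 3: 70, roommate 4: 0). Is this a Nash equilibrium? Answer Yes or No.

Total = 110 ≥ 110: provided.
Roommate 1 (pledges 40, payoff 104): dropping to 0 → total 70, payoff 0. No gain.
Roommate 2 (pledges 0, payoff 144): pledging 20 → total 130, payoff 124. No gain.
Roommate 3 (pledges 70, payoff 74): dropping to 0 → total 40, payoff 0. No gain.
Roommate 4 (pledges 0, payoff 144): pledging 40 → total 150, payoff 104. No gain.

Yes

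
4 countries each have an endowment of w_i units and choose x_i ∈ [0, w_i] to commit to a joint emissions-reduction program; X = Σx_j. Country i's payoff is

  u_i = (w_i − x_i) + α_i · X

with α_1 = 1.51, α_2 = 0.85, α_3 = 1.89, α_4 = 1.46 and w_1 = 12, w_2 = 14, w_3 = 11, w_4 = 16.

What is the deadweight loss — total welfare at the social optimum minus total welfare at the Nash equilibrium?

∂u_i/∂x_i = α_i − 1, so country i contributes w_i if α_i > 1, else 0.
α_i > 1 for i ∈ {1, 3, 4}; NE contributions (12, 0, 11, 16), X = 39.
W^NE = Σw_i − X^NE + (Σα_i)·X^NE = 53 + 4.71·39 = 236.69.
Planner: ∂(Σu_j)/∂x_i = Σα_j − 1 = 4.71 > 0, so everyone contributes w_i; X^SO = 53, W^SO = 53 + 4.71·53 = 302.63.
Deadweight loss = 65.94.

65.94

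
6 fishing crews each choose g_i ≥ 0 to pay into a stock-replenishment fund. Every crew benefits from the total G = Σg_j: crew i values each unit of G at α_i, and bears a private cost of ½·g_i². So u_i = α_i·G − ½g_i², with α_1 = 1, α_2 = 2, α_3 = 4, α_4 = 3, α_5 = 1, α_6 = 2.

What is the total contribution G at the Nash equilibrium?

13

Crew i's FOC: ∂u_i/∂g_i = α_i − g_i = 0, so g_i* = α_i.
NE contributions = (1, 2, 4, 3, 1, 2); G = 13.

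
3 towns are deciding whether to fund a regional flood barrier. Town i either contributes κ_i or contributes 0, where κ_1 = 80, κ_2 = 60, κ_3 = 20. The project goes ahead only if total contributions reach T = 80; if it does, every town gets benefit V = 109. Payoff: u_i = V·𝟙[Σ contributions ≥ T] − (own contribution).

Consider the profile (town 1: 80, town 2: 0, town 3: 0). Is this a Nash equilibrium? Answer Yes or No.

Yes

Total = 80 ≥ 80: provided.
Town 1 (pledges 80, payoff 29): dropping to 0 → total 0, payoff 0. No gain.
Town 2 (pledges 0, payoff 109): pledging 60 → total 140, payoff 49. No gain.
Town 3 (pledges 0, payoff 109): pledging 20 → total 100, payoff 89. No gain.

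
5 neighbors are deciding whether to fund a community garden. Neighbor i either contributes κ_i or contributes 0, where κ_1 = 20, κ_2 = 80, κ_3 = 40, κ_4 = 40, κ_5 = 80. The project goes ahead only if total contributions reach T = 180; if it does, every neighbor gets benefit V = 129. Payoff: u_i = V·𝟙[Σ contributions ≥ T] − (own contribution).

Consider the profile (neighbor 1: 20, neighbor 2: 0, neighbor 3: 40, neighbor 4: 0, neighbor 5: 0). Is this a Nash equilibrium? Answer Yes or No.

No

Total = 60 < 180: not provided.
Neighbor 1 (pledges 20, payoff -20): dropping to 0 → total 40, payoff 0. Profitable deviation.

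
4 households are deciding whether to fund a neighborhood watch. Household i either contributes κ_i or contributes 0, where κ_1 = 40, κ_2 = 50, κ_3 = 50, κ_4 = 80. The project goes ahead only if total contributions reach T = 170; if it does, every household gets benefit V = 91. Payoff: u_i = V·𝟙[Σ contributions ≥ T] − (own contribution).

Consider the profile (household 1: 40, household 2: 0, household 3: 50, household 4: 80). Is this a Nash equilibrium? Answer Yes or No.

Total = 170 ≥ 170: provided.
Household 1 (pledges 40, payoff 51): dropping to 0 → total 130, payoff 0. No gain.
Household 2 (pledges 0, payoff 91): pledging 50 → total 220, payoff 41. No gain.
Household 3 (pledges 50, payoff 41): dropping to 0 → total 120, payoff 0. No gain.
Household 4 (pledges 80, payoff 11): dropping to 0 → total 90, payoff 0. No gain.

Yes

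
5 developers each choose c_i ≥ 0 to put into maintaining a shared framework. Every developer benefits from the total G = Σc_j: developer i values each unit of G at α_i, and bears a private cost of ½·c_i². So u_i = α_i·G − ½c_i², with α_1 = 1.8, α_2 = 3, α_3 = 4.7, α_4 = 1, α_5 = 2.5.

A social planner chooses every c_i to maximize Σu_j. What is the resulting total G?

65

Planner FOC: ∂(Σu_j)/∂c_i = (Σα_j) − c_i = 0, so c_i^SO = Σα_j = 13 for every i; G^SO = 65.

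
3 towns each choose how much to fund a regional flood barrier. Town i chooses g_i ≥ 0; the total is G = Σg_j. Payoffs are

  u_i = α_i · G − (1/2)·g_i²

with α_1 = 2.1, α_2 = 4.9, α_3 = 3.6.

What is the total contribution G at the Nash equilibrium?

10.6

Town i's FOC: ∂u_i/∂g_i = α_i − g_i = 0, so g_i* = α_i.
NE contributions = (2.1, 4.9, 3.6); G = 10.6.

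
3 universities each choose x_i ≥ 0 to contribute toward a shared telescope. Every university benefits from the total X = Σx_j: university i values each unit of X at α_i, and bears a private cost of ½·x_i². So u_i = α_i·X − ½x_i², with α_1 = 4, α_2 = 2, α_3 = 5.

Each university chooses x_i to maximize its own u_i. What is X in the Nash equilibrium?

11

University i's FOC: ∂u_i/∂x_i = α_i − x_i = 0, so x_i* = α_i.
NE contributions = (4, 2, 5); X = 11.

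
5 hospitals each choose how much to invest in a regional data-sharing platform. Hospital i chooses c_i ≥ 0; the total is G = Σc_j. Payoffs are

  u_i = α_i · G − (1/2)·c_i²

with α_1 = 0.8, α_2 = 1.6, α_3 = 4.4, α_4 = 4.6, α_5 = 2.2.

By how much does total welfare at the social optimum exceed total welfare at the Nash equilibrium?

Hospital i's FOC: ∂u_i/∂c_i = α_i − c_i = 0, so c_i* = α_i.
NE contributions = (0.8, 1.6, 4.4, 4.6, 2.2); G = 13.6.
W^NE = (Σα)·G − ½Σα_i² = 13.6² − ½·48.56 = 160.68.
Planner sets c_i = Σα_j = 13.6 for every i, so G^SO = 5·13.6 = 68.
W^SO = (Σα)·G^SO − ½·5·(Σα)² = (5/2)·13.6² = 462.4.
Deadweight loss = W^SO − W^NE = 301.72.

301.72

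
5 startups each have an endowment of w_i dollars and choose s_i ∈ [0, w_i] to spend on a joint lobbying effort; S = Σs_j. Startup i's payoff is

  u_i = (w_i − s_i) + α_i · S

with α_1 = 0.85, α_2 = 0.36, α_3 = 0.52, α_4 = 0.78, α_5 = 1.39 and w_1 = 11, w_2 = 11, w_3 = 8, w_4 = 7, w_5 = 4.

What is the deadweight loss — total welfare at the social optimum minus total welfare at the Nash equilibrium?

107.3

∂u_i/∂s_i = α_i − 1, so startup i contributes w_i if α_i > 1, else 0.
α_i > 1 for i ∈ {5}; NE contributions (0, 0, 0, 0, 4), S = 4.
W^NE = Σw_i − S^NE + (Σα_i)·S^NE = 41 + 2.9·4 = 52.6.
Planner: ∂(Σu_j)/∂s_i = Σα_j − 1 = 2.9 > 0, so everyone contributes w_i; S^SO = 41, W^SO = 41 + 2.9·41 = 159.9.
Deadweight loss = 107.3.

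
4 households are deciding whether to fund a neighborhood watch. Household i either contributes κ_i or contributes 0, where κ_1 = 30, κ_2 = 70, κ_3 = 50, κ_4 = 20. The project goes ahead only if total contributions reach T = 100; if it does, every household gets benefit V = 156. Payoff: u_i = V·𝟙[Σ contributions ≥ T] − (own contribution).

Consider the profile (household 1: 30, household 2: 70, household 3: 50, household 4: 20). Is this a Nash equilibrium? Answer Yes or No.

No

Total = 170 ≥ 100: provided.
Household 1 (pledges 30, payoff 126): dropping to 0 → total 140, payoff 156. Profitable deviation.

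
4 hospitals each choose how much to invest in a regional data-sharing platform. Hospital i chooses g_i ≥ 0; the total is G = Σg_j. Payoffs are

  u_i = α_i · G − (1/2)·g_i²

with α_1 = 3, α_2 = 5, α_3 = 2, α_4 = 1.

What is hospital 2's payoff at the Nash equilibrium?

Hospital i's FOC: ∂u_i/∂g_i = α_i − g_i = 0, so g_i* = α_i.
NE contributions = (3, 5, 2, 1); G = 11.
u_2 = α_2·G − ½·(g_2)² = 5·11 − ½·5² = 42.5.

42.5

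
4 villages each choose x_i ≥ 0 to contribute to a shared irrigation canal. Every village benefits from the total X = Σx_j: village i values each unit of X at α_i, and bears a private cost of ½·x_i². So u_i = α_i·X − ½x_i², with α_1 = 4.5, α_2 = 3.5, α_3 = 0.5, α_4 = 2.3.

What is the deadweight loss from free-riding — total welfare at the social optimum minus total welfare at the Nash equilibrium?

Village i's FOC: ∂u_i/∂x_i = α_i − x_i = 0, so x_i* = α_i.
NE contributions = (4.5, 3.5, 0.5, 2.3); X = 10.8.
W^NE = (Σα)·X − ½Σα_i² = 10.8² − ½·38.04 = 97.62.
Planner sets x_i = Σα_j = 10.8 for every i, so X^SO = 4·10.8 = 43.2.
W^SO = (Σα)·X^SO − ½·4·(Σα)² = (4/2)·10.8² = 233.28.
Deadweight loss = W^SO − W^NE = 135.66.

135.66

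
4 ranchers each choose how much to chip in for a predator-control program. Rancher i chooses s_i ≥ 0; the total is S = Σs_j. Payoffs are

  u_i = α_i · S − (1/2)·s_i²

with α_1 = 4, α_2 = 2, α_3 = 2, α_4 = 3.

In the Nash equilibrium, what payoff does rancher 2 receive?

20

Rancher i's FOC: ∂u_i/∂s_i = α_i − s_i = 0, so s_i* = α_i.
NE contributions = (4, 2, 2, 3); S = 11.
u_2 = α_2·S − ½·(s_2)² = 2·11 − ½·2² = 20.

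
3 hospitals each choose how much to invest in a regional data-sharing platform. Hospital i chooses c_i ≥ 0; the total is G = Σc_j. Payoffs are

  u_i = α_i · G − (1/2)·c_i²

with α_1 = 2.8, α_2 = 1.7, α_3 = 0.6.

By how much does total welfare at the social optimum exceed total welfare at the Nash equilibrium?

18.55

Hospital i's FOC: ∂u_i/∂c_i = α_i − c_i = 0, so c_i* = α_i.
NE contributions = (2.8, 1.7, 0.6); G = 5.1.
W^NE = (Σα)·G − ½Σα_i² = 5.1² − ½·11.09 = 20.465.
Planner sets c_i = Σα_j = 5.1 for every i, so G^SO = 3·5.1 = 15.3.
W^SO = (Σα)·G^SO − ½·3·(Σα)² = (3/2)·5.1² = 39.015.
Deadweight loss = W^SO − W^NE = 18.55.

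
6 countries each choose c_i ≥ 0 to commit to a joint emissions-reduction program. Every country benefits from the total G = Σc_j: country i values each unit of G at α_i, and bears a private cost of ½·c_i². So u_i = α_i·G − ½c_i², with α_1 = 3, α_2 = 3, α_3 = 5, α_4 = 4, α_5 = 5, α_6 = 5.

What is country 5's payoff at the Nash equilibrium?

Country i's FOC: ∂u_i/∂c_i = α_i − c_i = 0, so c_i* = α_i.
NE contributions = (3, 3, 5, 4, 5, 5); G = 25.
u_5 = α_5·G − ½·(c_5)² = 5·25 − ½·5² = 112.5.

112.5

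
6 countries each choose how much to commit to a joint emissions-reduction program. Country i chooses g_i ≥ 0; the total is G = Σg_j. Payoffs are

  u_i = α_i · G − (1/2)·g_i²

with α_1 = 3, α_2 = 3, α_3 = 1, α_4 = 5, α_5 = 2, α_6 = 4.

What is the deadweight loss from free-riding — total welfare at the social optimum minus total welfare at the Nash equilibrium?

680

Country i's FOC: ∂u_i/∂g_i = α_i − g_i = 0, so g_i* = α_i.
NE contributions = (3, 3, 1, 5, 2, 4); G = 18.
W^NE = (Σα)·G − ½Σα_i² = 18² − ½·64 = 292.
Planner sets g_i = Σα_j = 18 for every i, so G^SO = 6·18 = 108.
W^SO = (Σα)·G^SO − ½·6·(Σα)² = (6/2)·18² = 972.
Deadweight loss = W^SO − W^NE = 680.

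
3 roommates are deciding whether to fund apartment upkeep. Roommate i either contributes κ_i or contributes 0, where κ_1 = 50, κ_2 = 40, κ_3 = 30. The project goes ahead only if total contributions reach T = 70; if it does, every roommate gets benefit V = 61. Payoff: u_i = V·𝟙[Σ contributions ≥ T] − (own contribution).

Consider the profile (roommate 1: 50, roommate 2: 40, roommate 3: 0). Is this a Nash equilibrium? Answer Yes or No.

Total = 90 ≥ 70: provided.
Roommate 1 (pledges 50, payoff 11): dropping to 0 → total 40, payoff 0. No gain.
Roommate 2 (pledges 40, payoff 21): dropping to 0 → total 50, payoff 0. No gain.
Roommate 3 (pledges 0, payoff 61): pledging 30 → total 120, payoff 31. No gain.

Yes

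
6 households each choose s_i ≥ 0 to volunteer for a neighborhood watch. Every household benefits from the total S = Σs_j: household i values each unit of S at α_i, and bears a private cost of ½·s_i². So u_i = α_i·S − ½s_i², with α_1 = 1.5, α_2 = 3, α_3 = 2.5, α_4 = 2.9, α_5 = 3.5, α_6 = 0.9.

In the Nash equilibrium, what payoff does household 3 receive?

32.625

Household i's FOC: ∂u_i/∂s_i = α_i − s_i = 0, so s_i* = α_i.
NE contributions = (1.5, 3, 2.5, 2.9, 3.5, 0.9); S = 14.3.
u_3 = α_3·S − ½·(s_3)² = 2.5·14.3 − ½·2.5² = 32.625.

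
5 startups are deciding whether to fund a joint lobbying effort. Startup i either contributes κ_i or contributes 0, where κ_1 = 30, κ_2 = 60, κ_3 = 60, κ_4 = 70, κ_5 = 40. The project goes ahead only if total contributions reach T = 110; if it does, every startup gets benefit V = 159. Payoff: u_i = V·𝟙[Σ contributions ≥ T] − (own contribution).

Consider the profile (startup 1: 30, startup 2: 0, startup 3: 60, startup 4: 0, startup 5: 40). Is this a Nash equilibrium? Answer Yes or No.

Yes

Total = 130 ≥ 110: provided.
Startup 1 (pledges 30, payoff 129): dropping to 0 → total 100, payoff 0. No gain.
Startup 2 (pledges 0, payoff 159): pledging 60 → total 190, payoff 99. No gain.
Startup 3 (pledges 60, payoff 99): dropping to 0 → total 70, payoff 0. No gain.
Startup 4 (pledges 0, payoff 159): pledging 70 → total 200, payoff 89. No gain.
Startup 5 (pledges 40, payoff 119): dropping to 0 → total 90, payoff 0. No gain.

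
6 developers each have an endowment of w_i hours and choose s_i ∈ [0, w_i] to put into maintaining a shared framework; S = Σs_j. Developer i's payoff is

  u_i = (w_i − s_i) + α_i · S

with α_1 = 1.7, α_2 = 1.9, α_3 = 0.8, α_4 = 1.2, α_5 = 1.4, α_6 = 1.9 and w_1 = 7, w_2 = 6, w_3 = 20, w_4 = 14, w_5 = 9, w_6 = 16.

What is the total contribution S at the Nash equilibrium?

∂u_i/∂s_i = α_i − 1, so developer i contributes w_i if α_i > 1, else 0.
α_i > 1 for i ∈ {1, 2, 4, 5, 6}; NE contributions (7, 6, 0, 14, 9, 16), S = 52.

52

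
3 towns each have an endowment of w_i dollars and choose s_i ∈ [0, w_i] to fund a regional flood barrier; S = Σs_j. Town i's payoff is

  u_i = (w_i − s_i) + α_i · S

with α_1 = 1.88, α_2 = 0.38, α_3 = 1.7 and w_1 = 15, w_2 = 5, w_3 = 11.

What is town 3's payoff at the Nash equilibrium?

∂u_i/∂s_i = α_i − 1, so town i contributes w_i if α_i > 1, else 0.
α_i > 1 for i ∈ {1, 3}; NE contributions (15, 0, 11), S = 26.
u_3 = (11 − 11) + 1.7·26 = 44.2.

44.2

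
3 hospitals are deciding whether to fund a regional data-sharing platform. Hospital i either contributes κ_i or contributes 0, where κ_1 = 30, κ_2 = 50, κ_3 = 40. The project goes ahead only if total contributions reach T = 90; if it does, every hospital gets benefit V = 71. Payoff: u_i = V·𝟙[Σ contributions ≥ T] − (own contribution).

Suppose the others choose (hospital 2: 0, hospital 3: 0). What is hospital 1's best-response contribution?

0

Others' total = 0. Even contributing 30 gives 30 < 90: no benefit either way.
Best response: 0.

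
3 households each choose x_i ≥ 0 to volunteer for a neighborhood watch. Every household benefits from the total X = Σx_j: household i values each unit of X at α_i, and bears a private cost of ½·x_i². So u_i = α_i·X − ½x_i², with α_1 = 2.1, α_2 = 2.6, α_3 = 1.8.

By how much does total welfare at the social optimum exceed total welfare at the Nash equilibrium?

Household i's FOC: ∂u_i/∂x_i = α_i − x_i = 0, so x_i* = α_i.
NE contributions = (2.1, 2.6, 1.8); X = 6.5.
W^NE = (Σα)·X − ½Σα_i² = 6.5² − ½·14.41 = 35.045.
Planner sets x_i = Σα_j = 6.5 for every i, so X^SO = 3·6.5 = 19.5.
W^SO = (Σα)·X^SO − ½·3·(Σα)² = (3/2)·6.5² = 63.375.
Deadweight loss = W^SO − W^NE = 28.33.

28.33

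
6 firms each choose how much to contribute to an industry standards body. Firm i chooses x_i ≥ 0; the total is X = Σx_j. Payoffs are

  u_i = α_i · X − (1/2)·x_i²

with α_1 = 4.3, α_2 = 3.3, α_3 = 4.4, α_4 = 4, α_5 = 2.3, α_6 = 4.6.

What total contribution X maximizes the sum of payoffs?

Planner FOC: ∂(Σu_j)/∂x_i = (Σα_j) − x_i = 0, so x_i^SO = Σα_j = 22.9 for every i; X^SO = 137.4.

137.4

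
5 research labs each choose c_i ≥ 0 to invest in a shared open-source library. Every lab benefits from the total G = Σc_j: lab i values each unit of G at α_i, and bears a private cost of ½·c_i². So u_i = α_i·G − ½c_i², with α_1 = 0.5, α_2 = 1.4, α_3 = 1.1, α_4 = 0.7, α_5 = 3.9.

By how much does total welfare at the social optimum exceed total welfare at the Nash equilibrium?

Lab i's FOC: ∂u_i/∂c_i = α_i − c_i = 0, so c_i* = α_i.
NE contributions = (0.5, 1.4, 1.1, 0.7, 3.9); G = 7.6.
W^NE = (Σα)·G − ½Σα_i² = 7.6² − ½·19.12 = 48.2.
Planner sets c_i = Σα_j = 7.6 for every i, so G^SO = 5·7.6 = 38.
W^SO = (Σα)·G^SO − ½·5·(Σα)² = (5/2)·7.6² = 144.4.
Deadweight loss = W^SO − W^NE = 96.2.

96.2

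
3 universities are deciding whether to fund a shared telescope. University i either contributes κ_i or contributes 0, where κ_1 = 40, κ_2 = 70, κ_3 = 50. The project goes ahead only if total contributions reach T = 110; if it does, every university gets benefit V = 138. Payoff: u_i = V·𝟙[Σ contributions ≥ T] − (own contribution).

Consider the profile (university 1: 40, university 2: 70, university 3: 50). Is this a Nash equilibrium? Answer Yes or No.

No

Total = 160 ≥ 110: provided.
University 1 (pledges 40, payoff 98): dropping to 0 → total 120, payoff 138. Profitable deviation.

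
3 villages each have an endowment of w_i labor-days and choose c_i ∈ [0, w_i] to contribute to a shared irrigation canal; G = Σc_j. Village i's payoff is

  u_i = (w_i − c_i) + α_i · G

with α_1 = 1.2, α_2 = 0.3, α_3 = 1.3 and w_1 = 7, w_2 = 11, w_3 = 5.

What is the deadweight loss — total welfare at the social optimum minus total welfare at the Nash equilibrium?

19.8

∂u_i/∂c_i = α_i − 1, so village i contributes w_i if α_i > 1, else 0.
α_i > 1 for i ∈ {1, 3}; NE contributions (7, 0, 5), G = 12.
W^NE = Σw_i − G^NE + (Σα_i)·G^NE = 23 + 1.8·12 = 44.6.
Planner: ∂(Σu_j)/∂c_i = Σα_j − 1 = 1.8 > 0, so everyone contributes w_i; G^SO = 23, W^SO = 23 + 1.8·23 = 64.4.
Deadweight loss = 19.8.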